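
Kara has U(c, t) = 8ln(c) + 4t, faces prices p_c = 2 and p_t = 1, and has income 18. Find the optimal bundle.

c* = 1, t* = 16

MU_c = 8/c, MU_t = 4.
MRS = 8/c ÷ 4.
Tangency: set MRS = p_c/p_t = 2/1 = 2.
MRS depends only on c: 2/c = 2 ⇒ c* = 2/2 = 1.
From the budget, 1·t = 18 − 2·1 = 16, so t* = 16.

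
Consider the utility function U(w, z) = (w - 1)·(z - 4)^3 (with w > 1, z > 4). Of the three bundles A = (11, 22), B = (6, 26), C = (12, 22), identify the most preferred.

Evaluate utility at each bundle:
U(A) = 58320.
U(B) = 53240.
U(C) = 64152.
Highest utility is C, so C ≻ A ≻ B.

Bundle C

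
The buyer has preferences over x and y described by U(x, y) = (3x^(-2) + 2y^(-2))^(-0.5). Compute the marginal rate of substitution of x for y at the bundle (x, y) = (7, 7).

For CES with ρ = -2, MRS = (3/2)·(y/x)^3.
At (7, 7): MRS = 1.5.
That is, one extra unit of x is worth 1.5 units of y at the margin.

MRS = 1.5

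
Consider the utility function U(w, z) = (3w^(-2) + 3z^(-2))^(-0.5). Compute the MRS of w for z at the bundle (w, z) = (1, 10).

For CES with ρ = -2, MRS = (z/w)^3.
At (1, 10): MRS = 1000.
So at (1, 10) the consumer would give up 1000 units of z for one more unit of w.

MRS = 1000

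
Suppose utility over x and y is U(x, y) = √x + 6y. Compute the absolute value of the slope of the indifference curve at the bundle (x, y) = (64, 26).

MRS = 1/96

MU_x = 1/(2√x), MU_y = 6.
MRS = 1/(2√x) ÷ 6.
At (64, 26): MRS = 1/96.
So at (64, 26) the consumer would give up 1/96 units of y for one more unit of x.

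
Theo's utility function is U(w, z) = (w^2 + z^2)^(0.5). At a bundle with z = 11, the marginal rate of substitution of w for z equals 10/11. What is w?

w = 10

For CES with ρ = 2, MRS = (z/w)^(-1).
Setting (11/w)^(-1) = 10/11 gives 11/w = 1.1 and w = 10.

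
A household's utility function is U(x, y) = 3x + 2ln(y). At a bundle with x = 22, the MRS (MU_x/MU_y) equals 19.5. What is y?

MU_x = 3, MU_y = 2/y.
MRS = 3 ÷ (2/y).
MRS depends only on y: 1.5·y = 19.5 ⇒ y = 19.5/1.5 = 13.

y = 13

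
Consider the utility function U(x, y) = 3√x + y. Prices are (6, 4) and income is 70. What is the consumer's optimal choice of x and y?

x* = 1, y* = 16

MU_x = 3/(2√x), MU_y = 1.
MRS = 3/(2√x) ÷ 1.
Tangency: set MRS = p_x/p_y = 6/4 = 1.5.
MRS depends only on x: 1.5/√x = 1.5 ⇒ √x = 1.5/1.5 = 1 ⇒ x* = 1.
From the budget, 4·y = 70 − 6·1 = 64, so y* = 16.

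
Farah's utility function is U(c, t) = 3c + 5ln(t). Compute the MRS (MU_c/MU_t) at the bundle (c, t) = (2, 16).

MU_c = 3, MU_t = 5/t.
MRS = 3 ÷ (5/t).
At (2, 16): MRS = 9.6.
That is, one extra unit of c is worth 9.6 units of t at the margin.

MRS = 9.6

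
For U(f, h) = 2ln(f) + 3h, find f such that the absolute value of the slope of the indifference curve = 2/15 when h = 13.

f = 5

MU_f = 2/f, MU_h = 3.
MRS = 2/f ÷ 3.
MRS depends only on f: (2/3)/f = 2/15 ⇒ f = (2/3)/(2/15) = 5.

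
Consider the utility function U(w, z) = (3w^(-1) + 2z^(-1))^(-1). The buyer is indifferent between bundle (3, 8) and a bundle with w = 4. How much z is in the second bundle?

z = 4

U depends on (w, z) only through S = 3w^(-1) + 2z^(-1), so equal utility means equal S. At (3, 8): S = 1.25.
With w = 4: 3·4^(-1) = 0.75, so 2z^(-1) = 1.25 − 0.75 = 0.5, i.e. z^(-1) = 0.25.
Hence z = 1/0.25 = 4.
Check: U(4, 4) = 0.8.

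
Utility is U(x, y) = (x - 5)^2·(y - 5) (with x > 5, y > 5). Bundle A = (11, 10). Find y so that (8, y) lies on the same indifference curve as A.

U(11, 10) = 180.
Set U(8, y) = 180 and solve.
With x = 8: (8 − 5)^2 = 9, so (y − 5) = 180/9 = 20.
So y = 5 + 20 = 25.
Check: U(8, 25) = 180.

y = 25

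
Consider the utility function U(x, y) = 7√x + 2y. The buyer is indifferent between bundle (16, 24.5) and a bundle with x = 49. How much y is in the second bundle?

y = 14

U(16, 24.5) = 77.
Set U(49, y) = 77 and solve.
With x = 49: √49 = 7, so 2y = 77 − 7·7 = 28 and y = 14.
Check: U(49, 14) = 77.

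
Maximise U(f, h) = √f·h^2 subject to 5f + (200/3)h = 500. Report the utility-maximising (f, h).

MU_f = 0.5·f^(-0.5)·h^2 and MU_h = 2·√f·h.
MRS = MU_f/MU_h = (0.25)·h/f.
Tangency: set MRS = p_f/p_h = 5/(200/3) = 3/40.
So (0.25)·h/f = 3/40, i.e. h = 0.3·f.
Substitute into the budget 5·f + (200/3)·h = 500: 25·f = 500, so f* = 20.
Then h* = 0.3·20 = 6.

f* = 20, h* = 6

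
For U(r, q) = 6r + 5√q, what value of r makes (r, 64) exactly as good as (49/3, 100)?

r = 18

U(49/3, 100) = 148.
Set U(r, 64) = 148 and solve.
With q = 64: √64 = 8, so 6r = 148 − 5·8 = 108 and r = 18.
Check: U(18, 64) = 148.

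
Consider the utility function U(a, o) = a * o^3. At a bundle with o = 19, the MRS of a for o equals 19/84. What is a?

MU_a = o^3 and MU_o = 3·a·o^2.
MRS = MU_a/MU_o = (1/3)·o/a.
Substitute o = 19: MRS = (19/3)/a. Setting (19/3)/a = 19/84 gives a = (19/3)/(19/84) = 28.

a = 28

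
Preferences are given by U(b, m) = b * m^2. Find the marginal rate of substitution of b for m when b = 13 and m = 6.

MU_b = m^2 and MU_m = 2·b·m.
MRS = MU_b/MU_m = (1/2)·m/b.
At (13, 6): MRS = 3/13.
The indifference curve has slope −3/13 at this bundle.

MRS = 3/13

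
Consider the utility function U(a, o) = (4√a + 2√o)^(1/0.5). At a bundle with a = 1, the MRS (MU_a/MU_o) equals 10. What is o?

o = 25

For CES with ρ = 0.5, MRS = (4/2)·√(o/a).
Setting (4/2)·√(o/1) = 10 gives √(o/1) = 5, so o/1 = 25 and o = 25.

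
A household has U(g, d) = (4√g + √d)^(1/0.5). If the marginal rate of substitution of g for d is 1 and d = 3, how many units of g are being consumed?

g = 48

For CES with ρ = 0.5, MRS = (4/1)·√(d/g).
Setting (4/1)·√(3/g) = 1 gives √(3/g) = 0.25, so 3/g = 1/16 and g = 48.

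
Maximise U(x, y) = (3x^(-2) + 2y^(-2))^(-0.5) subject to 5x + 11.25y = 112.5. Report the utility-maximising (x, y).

For CES with ρ = -2, MRS = (3/2)·(y/x)^3.
Tangency: set MRS = p_x/p_y = 5/11.25 = 4/9.
So (y/x)^3 = 8/27; taking the cube root, y/x = 2/3, i.e. y = (2/3)·x.
Substitute into the budget 5·x + 11.25·y = 112.5: 12.5·x = 112.5, so x* = 9 and y* = (2/3)·9 = 6.

x* = 9, y* = 6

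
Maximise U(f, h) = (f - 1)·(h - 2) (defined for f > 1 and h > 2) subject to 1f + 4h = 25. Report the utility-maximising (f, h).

f* = 9, h* = 4

MU_f = (h−2), MU_h = (f−1).
MRS = (h−2)/(f−1).
Tangency: set MRS = p_f/p_h = 1/4 = 0.25.
So (h − 2)/(f − 1) = 0.25, i.e. (h − 2) = 0.25·(f − 1).
Rewrite the budget in excess-of-subsistence terms: 1·(f − 1) + 4·(h − 2) = 25 − 1·1 − 4·2 = 16.
Substituting, 2·(f − 1) = 16, so f − 1 = 8 and f* = 9.
Then h − 2 = 0.25·8 = 2, so h* = 4.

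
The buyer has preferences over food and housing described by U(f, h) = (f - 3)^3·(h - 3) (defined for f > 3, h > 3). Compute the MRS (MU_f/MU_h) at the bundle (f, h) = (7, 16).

MU_f = 3·(f−3)^2·(h−3), MU_h = (f−3)^3.
MRS = (3/1)·(h−3)/(f−3).
At (7, 16): MRS = 9.75.
So at (7, 16) the consumer would give up 9.75 units of h for one more unit of f.

MRS = 9.75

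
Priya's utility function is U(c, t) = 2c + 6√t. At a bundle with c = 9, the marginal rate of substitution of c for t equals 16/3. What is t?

MU_c = 2, MU_t = 6/(2√t).
MRS = 2 ÷ (6/(2√t)).
MRS depends only on t: (2/3)·√t = 16/3 ⇒ √t = (16/3)/(2/3) = 8 ⇒ t = 64.

t = 64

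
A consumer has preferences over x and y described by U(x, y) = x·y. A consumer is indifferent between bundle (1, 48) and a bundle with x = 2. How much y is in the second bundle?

y = 24

U(1, 48) = 48.
Set U(2, y) = 48 and solve.
With x = 2: y = 48/2 = 24.
Check: U(2, 24) = 48.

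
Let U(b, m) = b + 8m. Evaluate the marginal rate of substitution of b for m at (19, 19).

MRS = 0.125

MU_b = 1, MU_m = 8, so MRS = 1/8 = 0.125 at every bundle.
At (19, 19): MRS = 0.125.
So at (19, 19) the consumer would give up 0.125 units of m for one more unit of b.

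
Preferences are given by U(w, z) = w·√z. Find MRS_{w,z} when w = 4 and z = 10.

MRS = 5

MU_w = √z and MU_z = 0.5·w·z^(-0.5).
MRS = MU_w/MU_z = (2)·z/w.
At (4, 10): MRS = 5.
So at (4, 10) the consumer would give up 5 units of z for one more unit of w.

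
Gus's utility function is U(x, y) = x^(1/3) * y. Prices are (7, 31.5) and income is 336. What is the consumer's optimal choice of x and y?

x* = 12, y* = 8

MU_x = 1/3·x^(-2/3)·y and MU_y = x^(1/3).
MRS = MU_x/MU_y = (1/3)·y/x.
Tangency: set MRS = p_x/p_y = 7/31.5 = 2/9.
So (1/3)·y/x = 2/9, i.e. y = (2/3)·x.
Substitute into the budget 7·x + 31.5·y = 336: 28·x = 336, so x* = 12.
Then y* = (2/3)·12 = 8.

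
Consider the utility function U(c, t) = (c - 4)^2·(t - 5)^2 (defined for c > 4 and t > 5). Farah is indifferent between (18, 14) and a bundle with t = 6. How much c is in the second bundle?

U(18, 14) = 15876.
Set U(c, 6) = 15876 and solve.
With t = 6: (6 − 5)^2 = 1, so (c − 4)^2 = 15876/1 = 15876.
Taking the square root (with c > 4): c − 4 = 126, so c = 130.
Check: U(130, 6) = 15876.

c = 130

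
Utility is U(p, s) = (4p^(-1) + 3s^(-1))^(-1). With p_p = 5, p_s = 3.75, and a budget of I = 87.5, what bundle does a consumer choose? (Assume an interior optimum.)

For CES with ρ = -1, MRS = (4/3)·(s/p)^2.
Tangency: set MRS = p_p/p_s = 5/3.75 = 4/3.
So (s/p)^2 = 1; taking the square root, s/p = 1, i.e. s = p.
Substitute into the budget 5·p + 3.75·s = 87.5: 8.75·p = 87.5, so p* = 10 and s* = 10.

p* = 10, s* = 10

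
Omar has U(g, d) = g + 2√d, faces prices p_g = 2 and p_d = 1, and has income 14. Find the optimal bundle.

g* = 5, d* = 4

MU_g = 1, MU_d = 2/(2√d).
MRS = 1 ÷ (2/(2√d)).
Tangency: set MRS = p_g/p_d = 2/1 = 2.
MRS depends only on d: √d = 2 ⇒ √d = 2 ⇒ d* = 4.
From the budget, 2·g = 14 − 1·4 = 10, so g* = 5.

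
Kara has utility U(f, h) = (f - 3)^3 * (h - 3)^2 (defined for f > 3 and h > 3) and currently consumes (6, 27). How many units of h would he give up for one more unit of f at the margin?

MRS = 12

MU_f = 3·(f−3)^2·(h−3)^2, MU_h = 2·(f−3)^3·(h−3).
MRS = (3/2)·(h−3)/(f−3).
At (6, 27): MRS = 12.
So at (6, 27) the consumer would give up 12 units of h for one more unit of f.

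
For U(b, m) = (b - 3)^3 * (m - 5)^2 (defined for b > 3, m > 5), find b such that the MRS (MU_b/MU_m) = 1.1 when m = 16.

MU_b = 3·(b−3)^2·(m−5)^2, MU_m = 2·(b−3)^3·(m−5).
MRS = (3/2)·(m−5)/(b−3).
Substitute m = 16: MRS = 16.5/(b − 3). Setting this equal to 1.1 gives b − 3 = 16.5/1.1 = 15, so b = 18.

b = 18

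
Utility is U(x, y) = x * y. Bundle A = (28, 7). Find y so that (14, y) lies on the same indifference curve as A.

U(28, 7) = 196.
Set U(14, y) = 196 and solve.
With x = 14: y = 196/14 = 14.
Check: U(14, 14) = 196.

y = 14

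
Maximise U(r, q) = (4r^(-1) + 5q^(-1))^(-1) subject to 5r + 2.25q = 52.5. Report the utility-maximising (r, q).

r* = 6, q* = 10

For CES with ρ = -1, MRS = (4/5)·(q/r)^2.
Tangency: set MRS = p_r/p_q = 5/2.25 = 20/9.
So (q/r)^2 = 25/9; taking the square root, q/r = 5/3, i.e. q = (5/3)·r.
Substitute into the budget 5·r + 2.25·q = 52.5: 8.75·r = 52.5, so r* = 6 and q* = (5/3)·6 = 10.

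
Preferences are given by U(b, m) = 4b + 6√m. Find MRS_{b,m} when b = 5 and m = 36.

MRS = 8

MU_b = 4, MU_m = 6/(2√m).
MRS = 4 ÷ (6/(2√m)).
At (5, 36): MRS = 8.
That is, one extra unit of b is worth 8 units of m at the margin.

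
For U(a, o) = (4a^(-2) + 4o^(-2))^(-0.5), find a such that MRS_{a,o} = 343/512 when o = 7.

a = 8

For CES with ρ = -2, MRS = (o/a)^3.
Setting (7/a)^3 = 343/512 gives 7/a = 0.875 and a = 8.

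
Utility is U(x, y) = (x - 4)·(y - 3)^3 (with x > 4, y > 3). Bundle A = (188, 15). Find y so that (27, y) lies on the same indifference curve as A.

U(188, 15) = 317952.
Set U(27, y) = 317952 and solve.
With x = 27: (27 − 4) = 23, so (y − 3)^3 = 317952/23 = 13824.
Taking the cube root (with y > 3): y − 3 = 24, so y = 27.
Check: U(27, 27) = 317952.

y = 27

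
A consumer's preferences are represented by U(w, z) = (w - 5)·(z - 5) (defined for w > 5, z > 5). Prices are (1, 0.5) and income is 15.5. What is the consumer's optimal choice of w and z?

MU_w = (z−5), MU_z = (w−5).
MRS = (z−5)/(w−5).
Tangency: set MRS = p_w/p_z = 1/0.5 = 2.
So (z − 5)/(w − 5) = 2, i.e. (z − 5) = 2·(w − 5).
Rewrite the budget in excess-of-subsistence terms: 1·(w − 5) + 0.5·(z − 5) = 15.5 − 1·5 − 0.5·5 = 8.
Substituting, 2·(w − 5) = 8, so w − 5 = 4 and w* = 9.
Then z − 5 = 2·4 = 8, so z* = 13.

w* = 9, z* = 13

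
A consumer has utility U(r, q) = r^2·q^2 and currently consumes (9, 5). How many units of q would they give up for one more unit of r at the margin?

MRS = 5/9

MU_r = 2·r·q^2 and MU_q = 2·r^2·q.
MRS = MU_r/MU_q = q/r.
At (9, 5): MRS = 5/9.
So at (9, 5) the consumer would give up 5/9 units of q for one more unit of r.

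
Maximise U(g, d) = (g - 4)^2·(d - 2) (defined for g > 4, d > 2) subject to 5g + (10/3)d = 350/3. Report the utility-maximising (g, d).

MU_g = 2·(g−4)·(d−2), MU_d = (g−4)^2.
MRS = (2/1)·(d−2)/(g−4).
Tangency: set MRS = p_g/p_d = 5/(10/3) = 1.5.
So (2/1)·(d − 2)/(g − 4) = 1.5, i.e. (d − 2) = 0.75·(g − 4).
Rewrite the budget in excess-of-subsistence terms: 5·(g − 4) + (10/3)·(d − 2) = 350/3 − 5·4 − (10/3)·2 = 90.
Substituting, 7.5·(g − 4) = 90, so g − 4 = 12 and g* = 16.
Then d − 2 = 0.75·12 = 9, so d* = 11.

g* = 16, d* = 11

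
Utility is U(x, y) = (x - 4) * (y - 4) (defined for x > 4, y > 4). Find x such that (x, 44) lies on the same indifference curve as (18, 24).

U(18, 24) = 280.
Set U(x, 44) = 280 and solve.
With y = 44: (44 − 4) = 40, so (x − 4) = 280/40 = 7.
So x = 4 + 7 = 11.
Check: U(11, 44) = 280.

x = 11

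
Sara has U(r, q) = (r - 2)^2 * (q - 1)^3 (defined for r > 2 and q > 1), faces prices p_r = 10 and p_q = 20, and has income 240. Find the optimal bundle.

r* = 10, q* = 7

MU_r = 2·(r−2)·(q−1)^3, MU_q = 3·(r−2)^2·(q−1)^2.
MRS = (2/3)·(q−1)/(r−2).
Tangency: set MRS = p_r/p_q = 10/20 = 0.5.
So (2/3)·(q − 1)/(r − 2) = 0.5, i.e. (q − 1) = 0.75·(r − 2).
Rewrite the budget in excess-of-subsistence terms: 10·(r − 2) + 20·(q − 1) = 240 − 10·2 − 20·1 = 200.
Substituting, 25·(r − 2) = 200, so r − 2 = 8 and r* = 10.
Then q − 1 = 0.75·8 = 6, so q* = 7.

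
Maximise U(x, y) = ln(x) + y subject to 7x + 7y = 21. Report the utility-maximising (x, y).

x* = 1, y* = 2

MU_x = 1/x, MU_y = 1.
MRS = 1/x ÷ 1.
Tangency: set MRS = p_x/p_y = 7/7 = 1.
MRS depends only on x: 1/x = 1 ⇒ x* = 1/1 = 1.
From the budget, 7·y = 21 − 7·1 = 14, so y* = 2.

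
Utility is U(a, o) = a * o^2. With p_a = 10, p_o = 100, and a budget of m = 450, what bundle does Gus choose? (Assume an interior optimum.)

MU_a = o^2 and MU_o = 2·a·o.
MRS = MU_a/MU_o = (1/2)·o/a.
Tangency: set MRS = p_a/p_o = 10/100 = 0.1.
So (1/2)·o/a = 0.1, i.e. o = 0.2·a.
Substitute into the budget 10·a + 100·o = 450: 30·a = 450, so a* = 15.
Then o* = 0.2·15 = 3.

a* = 15, o* = 3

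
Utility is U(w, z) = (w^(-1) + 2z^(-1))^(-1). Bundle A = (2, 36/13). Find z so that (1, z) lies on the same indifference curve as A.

U depends on (w, z) only through S = w^(-1) + 2z^(-1), so equal utility means equal S. At (2, 36/13): S = 11/9.
With w = 1: 1^(-1) = 1, so 2z^(-1) = 11/9 − 1 = 2/9, i.e. z^(-1) = 1/9.
Hence z = 1/(1/9) = 9.
Check: U(1, 9) = 0.8182.

z = 9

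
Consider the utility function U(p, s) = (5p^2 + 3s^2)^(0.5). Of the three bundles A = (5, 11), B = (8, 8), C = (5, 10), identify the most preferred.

Bundle B

Evaluate utility at each bundle:
U(A) = 22.091.
U(B) = 22.627.
U(C) = 20.616.
Highest utility is B, so B ≻ A ≻ C.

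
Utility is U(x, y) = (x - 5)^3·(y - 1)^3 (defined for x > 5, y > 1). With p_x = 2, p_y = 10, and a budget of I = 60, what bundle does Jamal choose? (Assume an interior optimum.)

x* = 15, y* = 3

MU_x = 3·(x−5)^2·(y−1)^3, MU_y = 3·(x−5)^3·(y−1)^2.
MRS = (y−1)/(x−5).
Tangency: set MRS = p_x/p_y = 2/10 = 0.2.
So (y − 1)/(x − 5) = 0.2, i.e. (y − 1) = 0.2·(x − 5).
Rewrite the budget in excess-of-subsistence terms: 2·(x − 5) + 10·(y − 1) = 60 − 2·5 − 10·1 = 40.
Substituting, 4·(x − 5) = 40, so x − 5 = 10 and x* = 15.
Then y − 1 = 0.2·10 = 2, so y* = 3.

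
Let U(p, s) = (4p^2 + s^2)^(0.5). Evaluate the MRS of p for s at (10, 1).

For CES with ρ = 2, MRS = (4/1)·(s/p)^(-1).
At (10, 1): MRS = 40.
That is, one extra unit of p is worth 40 units of s at the margin.

MRS = 40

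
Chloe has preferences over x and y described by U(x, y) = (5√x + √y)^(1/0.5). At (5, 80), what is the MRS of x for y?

MRS = 20

For CES with ρ = 0.5, MRS = (5/1)·√(y/x).
At (5, 80): MRS = 20.
So at (5, 80) the consumer would give up 20 units of y for one more unit of x.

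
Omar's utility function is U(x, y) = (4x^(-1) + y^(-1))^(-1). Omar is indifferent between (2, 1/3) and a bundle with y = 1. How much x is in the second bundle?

U depends on (x, y) only through S = 4x^(-1) + y^(-1), so equal utility means equal S. At (2, 1/3): S = 5.
With y = 1: 1^(-1) = 1, so 4x^(-1) = 5 − 1 = 4, i.e. x^(-1) = 1.
Hence x = 1/1 = 1.
Check: U(1, 1) = 0.2.

x = 1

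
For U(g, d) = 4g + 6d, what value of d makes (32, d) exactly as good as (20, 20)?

d = 12

U(20, 20) = 200.
Set U(32, d) = 200 and solve.
4·32 + 6d = 200 ⇒ 6d = 72 ⇒ d = 12.
Check: U(32, 12) = 200.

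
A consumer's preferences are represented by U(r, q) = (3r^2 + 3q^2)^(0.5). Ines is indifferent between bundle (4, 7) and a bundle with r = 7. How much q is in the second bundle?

U depends on (r, q) only through S = 3r^2 + 3q^2, so equal utility means equal S. At (4, 7): S = 195.
With r = 7: 3·7^2 = 147, so 3q^2 = 195 − 147 = 48, i.e. q^2 = 16.
Hence q = √16 = 4.
Check: U(7, 4) = 13.9642.

q = 4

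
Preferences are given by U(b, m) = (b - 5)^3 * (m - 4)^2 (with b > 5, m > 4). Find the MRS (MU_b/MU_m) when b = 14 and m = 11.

MU_b = 3·(b−5)^2·(m−4)^2, MU_m = 2·(b−5)^3·(m−4).
MRS = (3/2)·(m−4)/(b−5).
At (14, 11): MRS = 7/6.
That is, one extra unit of b is worth 7/6 units of m at the margin.

MRS = 7/6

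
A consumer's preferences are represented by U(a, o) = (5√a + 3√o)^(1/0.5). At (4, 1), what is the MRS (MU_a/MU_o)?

MRS = 5/6

For CES with ρ = 0.5, MRS = (5/3)·√(o/a).
At (4, 1): MRS = 5/6.
The indifference curve has slope −5/6 at this bundle.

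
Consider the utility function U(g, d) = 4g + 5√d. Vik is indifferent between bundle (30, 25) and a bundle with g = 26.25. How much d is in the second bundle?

d = 64

U(30, 25) = 145.
Set U(26.25, d) = 145 and solve.
With g = 26.25: 5√d = 145 − 4·26.25 = 40, so √d = 8 and d = 64.
Check: U(26.25, 64) = 145.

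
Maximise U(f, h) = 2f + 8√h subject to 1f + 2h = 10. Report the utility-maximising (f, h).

f* = 8, h* = 1

MU_f = 2, MU_h = 8/(2√h).
MRS = 2 ÷ (8/(2√h)).
Tangency: set MRS = p_f/p_h = 1/2 = 0.5.
MRS depends only on h: 0.5·√h = 0.5 ⇒ √h = 0.5/0.5 = 1 ⇒ h* = 1.
From the budget, 1·f = 10 − 2·1 = 8, so f* = 8.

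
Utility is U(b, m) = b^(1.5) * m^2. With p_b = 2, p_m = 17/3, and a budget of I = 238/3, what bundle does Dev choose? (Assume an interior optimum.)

b* = 17, m* = 8

MU_b = 1.5·√b·m^2 and MU_m = 2·b^(1.5)·m.
MRS = MU_b/MU_m = (0.75)·m/b.
Tangency: set MRS = p_b/p_m = 2/(17/3) = 6/17.
So (0.75)·m/b = 6/17, i.e. m = (8/17)·b.
Substitute into the budget 2·b + (17/3)·m = 238/3: (14/3)·b = 238/3, so b* = 17.
Then m* = (8/17)·17 = 8.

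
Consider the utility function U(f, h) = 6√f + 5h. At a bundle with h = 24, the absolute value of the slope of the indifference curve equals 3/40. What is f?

MU_f = 6/(2√f), MU_h = 5.
MRS = 6/(2√f) ÷ 5.
MRS depends only on f: 0.6/√f = 3/40 ⇒ √f = 0.6/(3/40) = 8 ⇒ f = 64.

f = 64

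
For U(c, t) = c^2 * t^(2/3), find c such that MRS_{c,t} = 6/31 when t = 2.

MU_c = 2·c·t^(2/3) and MU_t = 2/3·c^2·t^(-1/3).
MRS = MU_c/MU_t = (3)·t/c.
Substitute t = 2: MRS = 6/c. Setting 6/c = 6/31 gives c = 6/(6/31) = 31.

c = 31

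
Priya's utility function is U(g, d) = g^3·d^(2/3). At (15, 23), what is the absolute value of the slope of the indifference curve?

MRS = 6.9

MU_g = 3·g^2·d^(2/3) and MU_d = 2/3·g^3·d^(-1/3).
MRS = MU_g/MU_d = (4.5)·d/g.
At (15, 23): MRS = 6.9.
That is, one extra unit of g is worth 6.9 units of d at the margin.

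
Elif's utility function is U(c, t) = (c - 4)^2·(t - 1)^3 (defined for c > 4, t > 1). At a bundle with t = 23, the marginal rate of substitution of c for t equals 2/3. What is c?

MU_c = 2·(c−4)·(t−1)^3, MU_t = 3·(c−4)^2·(t−1)^2.
MRS = (2/3)·(t−1)/(c−4).
Substitute t = 23: MRS = (44/3)/(c − 4). Setting this equal to 2/3 gives c − 4 = (44/3)/(2/3) = 22, so c = 26.

c = 26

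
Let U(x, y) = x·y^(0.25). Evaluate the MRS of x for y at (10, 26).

MU_x = y^(0.25) and MU_y = 0.25·x·y^(-0.75).
MRS = MU_x/MU_y = (4)·y/x.
At (10, 26): MRS = 10.4.
So at (10, 26) the consumer would give up 10.4 units of y for one more unit of x.

MRS = 10.4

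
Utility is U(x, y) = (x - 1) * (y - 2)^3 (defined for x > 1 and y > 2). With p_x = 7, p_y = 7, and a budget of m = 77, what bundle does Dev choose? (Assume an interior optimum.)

MU_x = (y−2)^3, MU_y = 3·(x−1)·(y−2)^2.
MRS = (1/3)·(y−2)/(x−1).
Tangency: set MRS = p_x/p_y = 7/7 = 1.
So (1/3)·(y − 2)/(x − 1) = 1, i.e. (y − 2) = 3·(x − 1).
Rewrite the budget in excess-of-subsistence terms: 7·(x − 1) + 7·(y − 2) = 77 − 7·1 − 7·2 = 56.
Substituting, 28·(x − 1) = 56, so x − 1 = 2 and x* = 3.
Then y − 2 = 3·2 = 6, so y* = 8.

x* = 3, y* = 8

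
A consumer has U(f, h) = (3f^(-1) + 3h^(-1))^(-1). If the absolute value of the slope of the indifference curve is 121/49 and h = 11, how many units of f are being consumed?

f = 7

For CES with ρ = -1, MRS = (h/f)^2.
Setting (11/f)^2 = 121/49 gives 11/f = 11/7 and f = 7.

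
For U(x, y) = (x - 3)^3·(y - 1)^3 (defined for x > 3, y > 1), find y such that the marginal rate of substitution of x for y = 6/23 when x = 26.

MU_x = 3·(x−3)^2·(y−1)^3, MU_y = 3·(x−3)^3·(y−1)^2.
MRS = (y−1)/(x−3).
Substitute x = 26: MRS = (y − 1)/23. Setting this equal to 6/23 gives y − 1 = (6/23)·23 = 6, so y = 7.

y = 7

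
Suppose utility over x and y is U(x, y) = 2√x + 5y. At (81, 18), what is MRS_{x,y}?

MRS = 1/45

MU_x = 2/(2√x), MU_y = 5.
MRS = 2/(2√x) ÷ 5.
At (81, 18): MRS = 1/45.
So at (81, 18) the consumer would give up 1/45 units of y for one more unit of x.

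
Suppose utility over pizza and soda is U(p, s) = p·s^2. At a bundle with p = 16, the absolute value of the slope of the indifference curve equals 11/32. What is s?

s = 11

MU_p = s^2 and MU_s = 2·p·s.
MRS = MU_p/MU_s = (1/2)·s/p.
Substitute p = 16: MRS = s/32. Setting s/32 = 11/32 gives s = (11/32)·32 = 11.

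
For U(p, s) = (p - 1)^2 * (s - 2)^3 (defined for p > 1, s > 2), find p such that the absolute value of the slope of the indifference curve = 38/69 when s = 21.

MU_p = 2·(p−1)·(s−2)^3, MU_s = 3·(p−1)^2·(s−2)^2.
MRS = (2/3)·(s−2)/(p−1).
Substitute s = 21: MRS = (38/3)/(p − 1). Setting this equal to 38/69 gives p − 1 = (38/3)/(38/69) = 23, so p = 24.

p = 24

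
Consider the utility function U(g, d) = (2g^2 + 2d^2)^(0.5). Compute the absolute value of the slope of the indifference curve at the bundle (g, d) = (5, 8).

MRS = 0.625

For CES with ρ = 2, MRS = (d/g)^(-1).
At (5, 8): MRS = 0.625.
So at (5, 8) the consumer would give up 0.625 units of d for one more unit of g.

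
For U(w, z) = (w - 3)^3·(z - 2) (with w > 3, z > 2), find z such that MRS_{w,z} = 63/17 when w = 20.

MU_w = 3·(w−3)^2·(z−2), MU_z = (w−3)^3.
MRS = (3/1)·(z−2)/(w−3).
Substitute w = 20: MRS = (z − 2)/(17/3). Setting this equal to 63/17 gives z − 2 = (63/17)·(17/3) = 21, so z = 23.

z = 23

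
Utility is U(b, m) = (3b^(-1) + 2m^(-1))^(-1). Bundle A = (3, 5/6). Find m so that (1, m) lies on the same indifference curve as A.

m = 5

U depends on (b, m) only through S = 3b^(-1) + 2m^(-1), so equal utility means equal S. At (3, 5/6): S = 3.4.
With b = 1: 3·1^(-1) = 3, so 2m^(-1) = 3.4 − 3 = 0.4, i.e. m^(-1) = 0.2.
Hence m = 1/0.2 = 5.
Check: U(1, 5) = 0.2941.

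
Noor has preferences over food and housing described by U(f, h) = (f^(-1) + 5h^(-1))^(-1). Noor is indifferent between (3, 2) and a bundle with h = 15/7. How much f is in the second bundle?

f = 2

U depends on (f, h) only through S = f^(-1) + 5h^(-1), so equal utility means equal S. At (3, 2): S = 17/6.
With h = 15/7: 5·(15/7)^(-1) = 7/3, so f^(-1) = 17/6 − 7/3 = 0.5.
Hence f = 1/0.5 = 2.
Check: U(2, 15/7) = 0.3529.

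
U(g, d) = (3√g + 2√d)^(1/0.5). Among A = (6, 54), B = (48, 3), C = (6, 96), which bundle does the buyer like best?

Bundle C

Evaluate utility at each bundle:
U(A) = 486.000.
U(B) = 588.000.
U(C) = 726.000.
Highest utility is C, so C ≻ B ≻ A.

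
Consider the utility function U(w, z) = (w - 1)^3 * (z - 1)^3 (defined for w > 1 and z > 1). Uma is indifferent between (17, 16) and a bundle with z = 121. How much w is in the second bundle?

U(17, 16) = 13824000.
Set U(w, 121) = 13824000 and solve.
With z = 121: (121 − 1)^3 = 1728000, so (w − 1)^3 = 13824000/1728000 = 8.
Taking the cube root (with w > 1): w − 1 = 2, so w = 3.
Check: U(3, 121) = 13824000.

w = 3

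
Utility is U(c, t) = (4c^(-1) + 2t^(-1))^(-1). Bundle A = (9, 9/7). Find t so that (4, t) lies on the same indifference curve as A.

U depends on (c, t) only through S = 4c^(-1) + 2t^(-1), so equal utility means equal S. At (9, 9/7): S = 2.
With c = 4: 4·4^(-1) = 1, so 2t^(-1) = 2 − 1 = 1, i.e. t^(-1) = 0.5.
Hence t = 1/0.5 = 2.
Check: U(4, 2) = 0.5.

t = 2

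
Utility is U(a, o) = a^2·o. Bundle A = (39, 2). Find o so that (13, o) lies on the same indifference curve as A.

o = 18

U(39, 2) = 3042.
Set U(13, o) = 3042 and solve.
With a = 13: 13^2 = 169, so o = 3042/169 = 18.
Check: U(13, 18) = 3042.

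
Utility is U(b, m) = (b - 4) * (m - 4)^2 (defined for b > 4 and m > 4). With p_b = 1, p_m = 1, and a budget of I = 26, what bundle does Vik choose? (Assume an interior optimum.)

MU_b = (m−4)^2, MU_m = 2·(b−4)·(m−4).
MRS = (1/2)·(m−4)/(b−4).
Tangency: set MRS = p_b/p_m = 1/1 = 1.
So (1/2)·(m − 4)/(b − 4) = 1, i.e. (m − 4) = 2·(b − 4).
Rewrite the budget in excess-of-subsistence terms: 1·(b − 4) + 1·(m − 4) = 26 − 1·4 − 1·4 = 18.
Substituting, 3·(b − 4) = 18, so b − 4 = 6 and b* = 10.
Then m − 4 = 2·6 = 12, so m* = 16.

b* = 10, m* = 16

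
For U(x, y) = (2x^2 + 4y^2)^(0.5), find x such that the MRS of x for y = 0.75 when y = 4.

For CES with ρ = 2, MRS = (2/4)·(y/x)^(-1).
Setting (2/4)·(4/x)^(-1) = 0.75 gives (4/x)^(-1) = 1.5, so 4/x = 2/3 and x = 6.

x = 6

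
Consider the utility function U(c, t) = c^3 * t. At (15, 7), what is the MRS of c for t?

MRS = 1.4

MU_c = 3·c^2·t and MU_t = c^3.
MRS = MU_c/MU_t = (3/1)·t/c.
At (15, 7): MRS = 1.4.
That is, one extra unit of c is worth 1.4 units of t at the margin.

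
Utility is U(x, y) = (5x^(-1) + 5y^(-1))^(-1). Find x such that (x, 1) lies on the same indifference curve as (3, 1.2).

U depends on (x, y) only through S = 5x^(-1) + 5y^(-1), so equal utility means equal S. At (3, 1.2): S = 35/6.
With y = 1: 5·1^(-1) = 5, so 5x^(-1) = 35/6 − 5 = 5/6, i.e. x^(-1) = 1/6.
Hence x = 1/(1/6) = 6.
Check: U(6, 1) = 0.1714.

x = 6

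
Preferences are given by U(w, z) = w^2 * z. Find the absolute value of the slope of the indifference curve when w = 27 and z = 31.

MU_w = 2·w·z and MU_z = w^2.
MRS = MU_w/MU_z = (2/1)·z/w.
At (27, 31): MRS = 62/27.
So at (27, 31) the consumer would give up 62/27 units of z for one more unit of w.

MRS = 62/27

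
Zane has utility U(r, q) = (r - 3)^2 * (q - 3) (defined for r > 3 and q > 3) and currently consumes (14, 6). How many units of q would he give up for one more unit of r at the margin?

MU_r = 2·(r−3)·(q−3), MU_q = (r−3)^2.
MRS = (2/1)·(q−3)/(r−3).
At (14, 6): MRS = 6/11.
The indifference curve has slope −6/11 at this bundle.

MRS = 6/11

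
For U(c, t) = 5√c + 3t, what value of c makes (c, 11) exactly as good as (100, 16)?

c = 169

U(100, 16) = 98.
Set U(c, 11) = 98 and solve.
With t = 11: 5√c = 98 − 3·11 = 65, so √c = 13 and c = 169.
Check: U(169, 11) = 98.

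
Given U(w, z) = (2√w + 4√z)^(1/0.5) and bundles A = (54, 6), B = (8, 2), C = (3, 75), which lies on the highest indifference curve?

Evaluate utility at each bundle:
U(A) = 600.000.
U(B) = 128.000.
U(C) = 1452.000.
Highest utility is C, so C ≻ A ≻ B.

Bundle C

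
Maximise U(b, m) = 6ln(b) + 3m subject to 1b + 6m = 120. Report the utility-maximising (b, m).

MU_b = 6/b, MU_m = 3.
MRS = 6/b ÷ 3.
Tangency: set MRS = p_b/p_m = 1/6.
MRS depends only on b: 2/b = 1/6 ⇒ b* = 2/(1/6) = 12.
From the budget, 6·m = 120 − 1·12 = 108, so m* = 18.

b* = 12, m* = 18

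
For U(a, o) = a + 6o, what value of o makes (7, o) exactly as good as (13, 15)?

U(13, 15) = 103.
Set U(7, o) = 103 and solve.
7 + 6o = 103 ⇒ 6o = 96 ⇒ o = 16.
Check: U(7, 16) = 103.

o = 16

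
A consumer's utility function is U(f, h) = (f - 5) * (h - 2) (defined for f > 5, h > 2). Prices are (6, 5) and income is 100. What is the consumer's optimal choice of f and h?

f* = 10, h* = 8

MU_f = (h−2), MU_h = (f−5).
MRS = (h−2)/(f−5).
Tangency: set MRS = p_f/p_h = 6/5 = 1.2.
So (h − 2)/(f − 5) = 1.2, i.e. (h − 2) = 1.2·(f − 5).
Rewrite the budget in excess-of-subsistence terms: 6·(f − 5) + 5·(h − 2) = 100 − 6·5 − 5·2 = 60.
Substituting, 12·(f − 5) = 60, so f − 5 = 5 and f* = 10.
Then h − 2 = 1.2·5 = 6, so h* = 8.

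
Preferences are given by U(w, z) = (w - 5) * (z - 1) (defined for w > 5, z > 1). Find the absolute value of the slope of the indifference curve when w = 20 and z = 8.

MRS = 7/15

MU_w = (z−1), MU_z = (w−5).
MRS = (z−1)/(w−5).
At (20, 8): MRS = 7/15.
The indifference curve has slope −7/15 at this bundle.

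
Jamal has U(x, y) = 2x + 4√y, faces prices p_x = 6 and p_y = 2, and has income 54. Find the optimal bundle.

x* = 6, y* = 9

MU_x = 2, MU_y = 4/(2√y).
MRS = 2 ÷ (4/(2√y)).
Tangency: set MRS = p_x/p_y = 6/2 = 3.
MRS depends only on y: √y = 3 ⇒ √y = 3 ⇒ y* = 9.
From the budget, 6·x = 54 − 2·9 = 36, so x* = 6.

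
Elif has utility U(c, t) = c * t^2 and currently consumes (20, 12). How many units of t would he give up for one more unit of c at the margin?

MRS = 0.3

MU_c = t^2 and MU_t = 2·c·t.
MRS = MU_c/MU_t = (1/2)·t/c.
At (20, 12): MRS = 0.3.
The indifference curve has slope −0.3 at this bundle.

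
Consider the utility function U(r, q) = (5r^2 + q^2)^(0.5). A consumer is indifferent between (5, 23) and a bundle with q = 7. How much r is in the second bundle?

U depends on (r, q) only through S = 5r^2 + q^2, so equal utility means equal S. At (5, 23): S = 654.
With q = 7: 7^2 = 49, so 5r^2 = 654 − 49 = 605, i.e. r^2 = 121.
Hence r = √121 = 11.
Check: U(11, 7) = 25.5734.

r = 11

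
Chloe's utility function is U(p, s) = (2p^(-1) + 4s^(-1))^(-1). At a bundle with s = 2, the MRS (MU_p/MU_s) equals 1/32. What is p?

For CES with ρ = -1, MRS = (2/4)·(s/p)^2.
Setting (2/4)·(2/p)^2 = 1/32 gives (2/p)^2 = 1/16, so 2/p = 0.25 and p = 8.

p = 8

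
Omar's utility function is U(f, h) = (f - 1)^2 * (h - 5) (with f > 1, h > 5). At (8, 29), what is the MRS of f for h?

MU_f = 2·(f−1)·(h−5), MU_h = (f−1)^2.
MRS = (2/1)·(h−5)/(f−1).
At (8, 29): MRS = 48/7.
So at (8, 29) the consumer would give up 48/7 units of h for one more unit of f.

MRS = 48/7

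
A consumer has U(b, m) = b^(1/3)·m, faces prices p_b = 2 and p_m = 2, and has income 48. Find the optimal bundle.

b* = 6, m* = 18

MU_b = 1/3·b^(-2/3)·m and MU_m = b^(1/3).
MRS = MU_b/MU_m = (1/3)·m/b.
Tangency: set MRS = p_b/p_m = 2/2 = 1.
So (1/3)·m/b = 1, i.e. m = 3·b.
Substitute into the budget 2·b + 2·m = 48: 8·b = 48, so b* = 6.
Then m* = 3·6 = 18.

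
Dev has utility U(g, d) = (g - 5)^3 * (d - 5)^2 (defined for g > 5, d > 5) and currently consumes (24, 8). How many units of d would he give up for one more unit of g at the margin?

MU_g = 3·(g−5)^2·(d−5)^2, MU_d = 2·(g−5)^3·(d−5).
MRS = (3/2)·(d−5)/(g−5).
At (24, 8): MRS = 9/38.
So at (24, 8) the consumer would give up 9/38 units of d for one more unit of g.

MRS = 9/38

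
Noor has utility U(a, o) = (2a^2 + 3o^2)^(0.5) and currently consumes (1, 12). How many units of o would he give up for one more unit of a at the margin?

For CES with ρ = 2, MRS = (2/3)·(o/a)^(-1).
At (1, 12): MRS = 1/18.
That is, one extra unit of a is worth 1/18 units of o at the margin.

MRS = 1/18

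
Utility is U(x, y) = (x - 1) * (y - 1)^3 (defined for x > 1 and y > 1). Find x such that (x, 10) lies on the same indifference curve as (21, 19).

x = 161

U(21, 19) = 116640.
Set U(x, 10) = 116640 and solve.
With y = 10: (10 − 1)^3 = 729, so (x − 1) = 116640/729 = 160.
So x = 1 + 160 = 161.
Check: U(161, 10) = 116640.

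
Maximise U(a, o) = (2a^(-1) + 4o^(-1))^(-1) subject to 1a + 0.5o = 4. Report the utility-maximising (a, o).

For CES with ρ = -1, MRS = (2/4)·(o/a)^2.
Tangency: set MRS = p_a/p_o = 1/0.5 = 2.
So (o/a)^2 = 4; taking the square root, o/a = 2, i.e. o = 2·a.
Substitute into the budget 1·a + 0.5·o = 4: 2·a = 4, so a* = 2 and o* = 2·2 = 4.

a* = 2, o* = 4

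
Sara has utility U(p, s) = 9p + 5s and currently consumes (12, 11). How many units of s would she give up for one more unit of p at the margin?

MU_p = 9, MU_s = 5, so MRS = 9/5 = 1.8 at every bundle.
At (12, 11): MRS = 1.8.
The indifference curve has slope −1.8 at this bundle.

MRS = 1.8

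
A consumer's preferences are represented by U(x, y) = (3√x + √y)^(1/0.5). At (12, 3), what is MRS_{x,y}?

MRS = 1.5

For CES with ρ = 0.5, MRS = (3/1)·√(y/x).
At (12, 3): MRS = 1.5.
That is, one extra unit of x is worth 1.5 units of y at the margin.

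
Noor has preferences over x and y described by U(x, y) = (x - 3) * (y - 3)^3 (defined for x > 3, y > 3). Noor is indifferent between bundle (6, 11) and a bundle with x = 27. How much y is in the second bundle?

U(6, 11) = 1536.
Set U(27, y) = 1536 and solve.
With x = 27: (27 − 3) = 24, so (y − 3)^3 = 1536/24 = 64.
Taking the cube root (with y > 3): y − 3 = 4, so y = 7.
Check: U(27, 7) = 1536.

y = 7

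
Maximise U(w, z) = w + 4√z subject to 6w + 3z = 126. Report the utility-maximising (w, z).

w* = 13, z* = 16

MU_w = 1, MU_z = 4/(2√z).
MRS = 1 ÷ (4/(2√z)).
Tangency: set MRS = p_w/p_z = 6/3 = 2.
MRS depends only on z: 0.5·√z = 2 ⇒ √z = 2/0.5 = 4 ⇒ z* = 16.
From the budget, 6·w = 126 − 3·16 = 78, so w* = 13.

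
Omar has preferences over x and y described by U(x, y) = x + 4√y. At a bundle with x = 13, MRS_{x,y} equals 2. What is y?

MU_x = 1, MU_y = 4/(2√y).
MRS = 1 ÷ (4/(2√y)).
MRS depends only on y: 0.5·√y = 2 ⇒ √y = 2/0.5 = 4 ⇒ y = 16.

y = 16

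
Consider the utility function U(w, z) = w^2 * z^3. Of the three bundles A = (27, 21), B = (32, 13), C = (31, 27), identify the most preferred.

Bundle C

Evaluate utility at each bundle:
U(A) = 6751269.
U(B) = 2249728.
U(C) = 18915363.
Highest utility is C, so C ≻ A ≻ B.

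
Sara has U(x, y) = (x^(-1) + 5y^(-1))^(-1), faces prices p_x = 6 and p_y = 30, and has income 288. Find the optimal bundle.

For CES with ρ = -1, MRS = (1/5)·(y/x)^2.
Tangency: set MRS = p_x/p_y = 6/30 = 0.2.
So (y/x)^2 = 1; taking the square root, y/x = 1, i.e. y = x.
Substitute into the budget 6·x + 30·y = 288: 36·x = 288, so x* = 8 and y* = 8.

x* = 8, y* = 8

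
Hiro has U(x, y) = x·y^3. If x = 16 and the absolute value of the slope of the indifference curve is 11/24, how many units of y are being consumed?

MU_x = y^3 and MU_y = 3·x·y^2.
MRS = MU_x/MU_y = (1/3)·y/x.
Substitute x = 16: MRS = y/48. Setting y/48 = 11/24 gives y = (11/24)·48 = 22.

y = 22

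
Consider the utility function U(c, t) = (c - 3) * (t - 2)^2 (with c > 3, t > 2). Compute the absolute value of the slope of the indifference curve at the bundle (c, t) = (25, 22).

MU_c = (t−2)^2, MU_t = 2·(c−3)·(t−2).
MRS = (1/2)·(t−2)/(c−3).
At (25, 22): MRS = 5/11.
That is, one extra unit of c is worth 5/11 units of t at the margin.

MRS = 5/11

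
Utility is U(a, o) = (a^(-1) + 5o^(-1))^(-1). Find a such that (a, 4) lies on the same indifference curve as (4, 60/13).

a = 12

U depends on (a, o) only through S = a^(-1) + 5o^(-1), so equal utility means equal S. At (4, 60/13): S = 4/3.
With o = 4: 5·4^(-1) = 1.25, so a^(-1) = 4/3 − 1.25 = 1/12.
Hence a = 1/(1/12) = 12.
Check: U(12, 4) = 0.75.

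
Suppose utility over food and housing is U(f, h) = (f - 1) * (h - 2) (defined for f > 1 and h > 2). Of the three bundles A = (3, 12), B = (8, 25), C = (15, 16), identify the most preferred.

Evaluate utility at each bundle:
U(A) = 20.
U(B) = 161.
U(C) = 196.
Highest utility is C, so C ≻ B ≻ A.

Bundle C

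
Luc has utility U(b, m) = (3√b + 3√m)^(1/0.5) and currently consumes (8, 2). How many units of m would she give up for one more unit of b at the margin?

For CES with ρ = 0.5, MRS = √(m/b).
At (8, 2): MRS = 0.5.
The indifference curve has slope −0.5 at this bundle.

MRS = 0.5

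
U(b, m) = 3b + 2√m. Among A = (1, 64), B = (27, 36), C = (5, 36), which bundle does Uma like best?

Evaluate utility at each bundle:
U(A) = 19.000.
U(B) = 93.000.
U(C) = 27.000.
Highest utility is B, so B ≻ C ≻ A.

Bundle B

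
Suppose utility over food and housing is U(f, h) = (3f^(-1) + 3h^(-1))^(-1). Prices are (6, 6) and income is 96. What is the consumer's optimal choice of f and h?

For CES with ρ = -1, MRS = (h/f)^2.
Tangency: set MRS = p_f/p_h = 6/6 = 1.
So (h/f)^2 = 1; taking the square root, h/f = 1, i.e. h = f.
Substitute into the budget 6·f + 6·h = 96: 12·f = 96, so f* = 8 and h* = 8.

f* = 8, h* = 8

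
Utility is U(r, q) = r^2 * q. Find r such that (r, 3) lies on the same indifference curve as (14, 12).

U(14, 12) = 2352.
Set U(r, 3) = 2352 and solve.
With q = 3: r^2 = 2352/3 = 784; taking the square root, r = 28.
Check: U(28, 3) = 2352.

r = 28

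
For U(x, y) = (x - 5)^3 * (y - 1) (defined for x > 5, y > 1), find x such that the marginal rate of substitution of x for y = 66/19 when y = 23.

MU_x = 3·(x−5)^2·(y−1), MU_y = (x−5)^3.
MRS = (3/1)·(y−1)/(x−5).
Substitute y = 23: MRS = 66/(x − 5). Setting this equal to 66/19 gives x − 5 = 66/(66/19) = 19, so x = 24.

x = 24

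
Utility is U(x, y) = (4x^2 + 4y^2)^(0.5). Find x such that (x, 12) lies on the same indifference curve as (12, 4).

x = 4

U depends on (x, y) only through S = 4x^2 + 4y^2, so equal utility means equal S. At (12, 4): S = 640.
With y = 12: 4·12^2 = 576, so 4x^2 = 640 − 576 = 64, i.e. x^2 = 16.
Hence x = √16 = 4.
Check: U(4, 12) = 25.2982.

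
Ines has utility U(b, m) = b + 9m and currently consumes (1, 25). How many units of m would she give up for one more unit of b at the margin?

MU_b = 1, MU_m = 9, so MRS = 1/9 at every bundle.
At (1, 25): MRS = 1/9.
So at (1, 25) the consumer would give up 1/9 units of m for one more unit of b.

MRS = 1/9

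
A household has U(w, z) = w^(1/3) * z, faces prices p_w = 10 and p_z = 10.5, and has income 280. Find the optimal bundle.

w* = 7, z* = 20

MU_w = 1/3·w^(-2/3)·z and MU_z = w^(1/3).
MRS = MU_w/MU_z = (1/3)·z/w.
Tangency: set MRS = p_w/p_z = 10/10.5 = 20/21.
So (1/3)·z/w = 20/21, i.e. z = (20/7)·w.
Substitute into the budget 10·w + 10.5·z = 280: 40·w = 280, so w* = 7.
Then z* = (20/7)·7 = 20.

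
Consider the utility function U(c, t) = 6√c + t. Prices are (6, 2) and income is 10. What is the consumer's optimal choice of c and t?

c* = 1, t* = 2

MU_c = 6/(2√c), MU_t = 1.
MRS = 6/(2√c) ÷ 1.
Tangency: set MRS = p_c/p_t = 6/2 = 3.
MRS depends only on c: 3/√c = 3 ⇒ √c = 3/3 = 1 ⇒ c* = 1.
From the budget, 2·t = 10 − 6·1 = 4, so t* = 2.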